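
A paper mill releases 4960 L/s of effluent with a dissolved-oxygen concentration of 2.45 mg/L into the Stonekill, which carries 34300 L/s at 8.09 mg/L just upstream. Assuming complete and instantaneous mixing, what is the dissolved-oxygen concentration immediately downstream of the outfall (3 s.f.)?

7.38 mg/L

Flow-weighted mixing: C = (Q_r C_r + Q_w C_w)/(Q_r + Q_w)
= (34300×8.09 + 4960×2.45)/(34300 + 4960) = 289600/39260 = 7.377 mg/L.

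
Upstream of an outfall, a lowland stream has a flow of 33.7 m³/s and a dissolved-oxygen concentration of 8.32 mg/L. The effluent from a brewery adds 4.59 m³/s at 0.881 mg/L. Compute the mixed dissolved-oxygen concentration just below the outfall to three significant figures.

Flow-weighted mixing: C = (Q_r C_r + Q_w C_w)/(Q_r + Q_w)
= (33.7×8.32 + 4.59×0.881)/(33.7 + 4.59) = 284.4/38.29 = 7.428 mg/L.

7.43 mg/L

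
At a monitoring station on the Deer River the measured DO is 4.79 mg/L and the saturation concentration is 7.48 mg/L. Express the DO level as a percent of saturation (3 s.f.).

% saturation = C/C_s × 100 = 4.79/7.48 × 100 = 64.0 %.

64.0 % saturation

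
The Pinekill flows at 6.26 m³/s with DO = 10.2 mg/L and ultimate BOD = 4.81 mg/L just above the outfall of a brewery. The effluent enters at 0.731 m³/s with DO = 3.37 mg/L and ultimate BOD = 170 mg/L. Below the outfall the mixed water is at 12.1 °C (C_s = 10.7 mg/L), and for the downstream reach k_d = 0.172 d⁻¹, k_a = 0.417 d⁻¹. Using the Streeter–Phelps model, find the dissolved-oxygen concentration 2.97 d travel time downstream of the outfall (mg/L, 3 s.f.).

DO ≈ 5.54 mg/L

Mixed DO = (6.26×10.2 + 0.731×3.37)/(6.26+0.731) = 66.32/6.991 = 9.486 mg/L.
Mixed L₀ = (6.26×4.81 + 0.731×170)/(6.991) = 154.4/6.991 = 22.08 mg/L.
Initial deficit D₀ = C_s − DO₀ = 10.7 − 9.486 = 1.214 mg/L.
D(2.97) = [0.172×22.08/(0.417−0.172)](e^(−0.172×2.97) − e^(−0.417×2.97)) + 1.214 e^(−0.417×2.97)
= 15.50 × (0.6000 − 0.2898) + 1.214 × 0.2898 = 5.160 mg/L.
DO = 10.7 − 5.160 = 5.540 mg/L.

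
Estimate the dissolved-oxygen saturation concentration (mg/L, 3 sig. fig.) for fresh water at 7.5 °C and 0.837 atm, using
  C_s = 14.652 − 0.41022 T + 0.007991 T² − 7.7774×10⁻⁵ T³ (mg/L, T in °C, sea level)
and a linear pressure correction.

At sea level: C_s = 14.652 − 0.41022×7.5 + 0.007991×7.5² − 7.7774×10⁻⁵×7.5³ = 11.99 mg/L.
Pressure correction: C_s' = 11.99 × 0.837 = 10.04 mg/L.

C_s ≈ 10.0 mg/L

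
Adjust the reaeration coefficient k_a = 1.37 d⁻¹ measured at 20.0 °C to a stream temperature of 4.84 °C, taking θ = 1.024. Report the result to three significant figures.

k_a(T₂) = k_a(T₁) · θ^(T₂−T₁) = 1.37 × 1.024^(4.84−20.0)
= 1.37 × 1.024^-15.2 = 1.37 × 0.6980 = 0.9563 d⁻¹.

k_a ≈ 0.956 d⁻¹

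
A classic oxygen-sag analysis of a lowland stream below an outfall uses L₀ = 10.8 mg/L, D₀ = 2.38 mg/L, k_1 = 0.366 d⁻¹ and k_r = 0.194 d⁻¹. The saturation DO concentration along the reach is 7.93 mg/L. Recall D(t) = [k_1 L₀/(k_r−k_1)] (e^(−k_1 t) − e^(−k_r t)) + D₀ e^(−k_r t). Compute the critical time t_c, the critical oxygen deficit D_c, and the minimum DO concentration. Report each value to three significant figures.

At the critical point dD/dt = 0, so k_1 L₀ e^(−k_1 t) = k_r D. Substituting D(t) from the Streeter–Phelps equation and solving for t gives
t_c = ln[(k_r/k_1)(1 − D₀(k_r−k_1)/(k_1 L₀))] / (k_r−k_1).
Here k_r−k_1 = -0.1720 d⁻¹ and 1 − D₀(k_r−k_1)/(k_1 L₀) = 1 − 2.38×-0.1720/(0.366×10.8) = 1.104, so
t_c = ln(0.5301 × 1.104) / -0.1720 = -0.5362 / -0.1720 = 3.118 d.
D_c = (k_1/k_r) L₀ e^(−k_1 t_c) = (0.366/0.194) × 10.8 × e^(−0.366×3.118) = 1.887 × 10.8 × 0.3195 = 6.510 mg/L.
Minimum DO = C_s − D_c = 7.93 − 6.510 = 1.420 mg/L.

t_c ≈ 3.12 d; D_c ≈ 6.51 mg/L; min DO ≈ 1.42 mg/L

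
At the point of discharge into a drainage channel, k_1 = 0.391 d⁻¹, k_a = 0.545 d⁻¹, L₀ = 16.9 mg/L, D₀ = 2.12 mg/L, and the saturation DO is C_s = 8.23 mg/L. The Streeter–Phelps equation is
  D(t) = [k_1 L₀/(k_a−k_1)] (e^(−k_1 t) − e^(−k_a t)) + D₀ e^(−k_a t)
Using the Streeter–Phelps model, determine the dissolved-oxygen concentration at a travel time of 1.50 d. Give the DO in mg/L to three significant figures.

DO ≈ 2.37 mg/L

k_1 L₀/(k_a−k_1) = 0.391×16.9/(0.545−0.391) = 6.608/0.1540 = 42.91 mg/L.
e^(−k_1 t) = e^(−0.391×1.500) = 0.5563; e^(−k_a t) = e^(−0.545×1.500) = 0.4415.
D = 42.91 × (0.5563 − 0.4415) + 2.12 × 0.4415 = 4.923 + 0.9361 = 5.859 mg/L.
DO = C_s − D = 8.23 − 5.859 = 2.371 mg/L.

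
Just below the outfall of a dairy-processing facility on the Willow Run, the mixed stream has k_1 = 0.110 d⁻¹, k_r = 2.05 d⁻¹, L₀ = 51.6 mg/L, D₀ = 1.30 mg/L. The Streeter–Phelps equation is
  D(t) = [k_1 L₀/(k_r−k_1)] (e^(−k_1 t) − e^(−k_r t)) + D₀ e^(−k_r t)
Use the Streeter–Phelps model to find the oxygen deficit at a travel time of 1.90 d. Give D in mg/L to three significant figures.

k_1 L₀/(k_r−k_1) = 0.110×51.6/(2.05−0.110) = 5.676/1.940 = 2.926 mg/L.
e^(−k_1 t) = e^(−0.110×1.900) = 0.8114; e^(−k_r t) = e^(−2.05×1.900) = 0.02034.
D = 2.926 × (0.8114 − 0.02034) + 1.30 × 0.02034 = 2.314 + 0.02645 = 2.341 mg/L.

D ≈ 2.34 mg/L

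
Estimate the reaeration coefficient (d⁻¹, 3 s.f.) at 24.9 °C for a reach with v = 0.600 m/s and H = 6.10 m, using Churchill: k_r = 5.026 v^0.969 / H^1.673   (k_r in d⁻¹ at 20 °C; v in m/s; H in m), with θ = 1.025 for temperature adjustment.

k_r ≈ 0.168 d⁻¹

k_r(20) = 5.026 × 0.600^0.969 / 6.10^1.673 = 5.026 × 0.6096 / 20.60 = 0.1487 d⁻¹.
k_r(24.9) = 0.1487 × 1.025^(24.9−20) = 0.1487 × 1.129 = 0.1679 d⁻¹.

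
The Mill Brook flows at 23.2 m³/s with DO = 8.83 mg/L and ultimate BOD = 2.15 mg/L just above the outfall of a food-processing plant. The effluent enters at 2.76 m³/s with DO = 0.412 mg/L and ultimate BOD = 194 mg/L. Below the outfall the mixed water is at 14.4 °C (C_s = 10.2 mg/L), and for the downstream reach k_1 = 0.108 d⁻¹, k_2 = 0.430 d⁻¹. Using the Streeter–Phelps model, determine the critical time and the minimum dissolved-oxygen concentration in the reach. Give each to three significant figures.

t_c ≈ 3.19 d; minimum DO ≈ 6.19 mg/L

Mixed DO = (23.2×8.83 + 2.76×0.412)/(23.2+2.76) = 206.0/25.96 = 7.935 mg/L.
Mixed L₀ = (23.2×2.15 + 2.76×194)/(25.96) = 585.3/25.96 = 22.55 mg/L.
Initial deficit D₀ = C_s − DO₀ = 10.2 − 7.935 = 2.265 mg/L.
t_c = (1/0.3220) ln[(0.430/0.108)(1 − 2.265×0.3220/(0.108×22.55))] = 3.106 × ln(2.789) = 3.185 d.
D_c = (0.108/0.430) × 22.55 × e^(−0.108×3.185) = 0.2512 × 22.55 × 0.7089 = 4.015 mg/L.
Minimum DO = 10.2 − 4.015 = 6.185 mg/L.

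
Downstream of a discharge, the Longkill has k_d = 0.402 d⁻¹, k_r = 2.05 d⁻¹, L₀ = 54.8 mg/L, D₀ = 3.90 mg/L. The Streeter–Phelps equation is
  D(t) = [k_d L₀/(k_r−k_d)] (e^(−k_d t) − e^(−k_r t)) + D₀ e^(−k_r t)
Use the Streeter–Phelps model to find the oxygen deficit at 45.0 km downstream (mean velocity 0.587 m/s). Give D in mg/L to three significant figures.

D ≈ 7.82 mg/L

Travel time t = x/v = 45.0 km / (0.587 m/s) = 45000 m / 0.587 m/s = 76660 s = 0.8873 d.
k_d L₀/(k_r−k_d) = 0.402×54.8/(2.05−0.402) = 22.03/1.648 = 13.37 mg/L.
e^(−k_d t) = e^(−0.402×0.8873) = 0.7000; e^(−k_r t) = e^(−2.05×0.8873) = 0.1622.
D = 13.37 × (0.7000 − 0.1622) + 3.90 × 0.1622 = 7.189 + 0.6326 = 7.821 mg/L.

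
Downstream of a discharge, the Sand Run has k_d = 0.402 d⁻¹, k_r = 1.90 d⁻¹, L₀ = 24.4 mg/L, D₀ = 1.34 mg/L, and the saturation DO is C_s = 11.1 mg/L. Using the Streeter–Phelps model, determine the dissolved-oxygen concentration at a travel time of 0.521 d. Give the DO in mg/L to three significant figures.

k_d L₀/(k_r−k_d) = 0.402×24.4/(1.90−0.402) = 9.809/1.498 = 6.548 mg/L.
e^(−k_d t) = e^(−0.402×0.5210) = 0.8110; e^(−k_r t) = e^(−1.90×0.5210) = 0.3716.
D = 6.548 × (0.8110 − 0.3716) + 1.34 × 0.3716 = 2.877 + 0.4980 = 3.375 mg/L.
DO = C_s − D = 11.1 − 3.375 = 7.725 mg/L.

DO ≈ 7.72 mg/L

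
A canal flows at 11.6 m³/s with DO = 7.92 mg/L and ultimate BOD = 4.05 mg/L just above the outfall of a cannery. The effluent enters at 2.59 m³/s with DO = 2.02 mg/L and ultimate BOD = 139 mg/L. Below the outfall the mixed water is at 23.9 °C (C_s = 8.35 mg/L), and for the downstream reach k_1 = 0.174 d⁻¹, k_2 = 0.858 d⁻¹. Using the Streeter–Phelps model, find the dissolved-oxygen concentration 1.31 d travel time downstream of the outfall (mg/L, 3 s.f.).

DO ≈ 4.42 mg/L

Mixed DO = (11.6×7.92 + 2.59×2.02)/(11.6+2.59) = 97.10/14.19 = 6.843 mg/L.
Mixed L₀ = (11.6×4.05 + 2.59×139)/(14.19) = 407.0/14.19 = 28.68 mg/L.
Initial deficit D₀ = C_s − DO₀ = 8.35 − 6.843 = 1.507 mg/L.
D(1.31) = [0.174×28.68/(0.858−0.174)](e^(−0.174×1.31) − e^(−0.858×1.31)) + 1.507 e^(−0.858×1.31)
= 7.296 × (0.7962 − 0.3250) + 1.507 × 0.3250 = 3.928 mg/L.
DO = 8.35 − 3.928 = 4.422 mg/L.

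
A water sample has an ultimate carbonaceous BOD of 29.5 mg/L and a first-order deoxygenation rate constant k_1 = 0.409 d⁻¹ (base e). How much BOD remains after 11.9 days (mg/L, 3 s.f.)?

L ≈ 0.227 mg/L

L_t = L₀ e^(−k_1 t) = 29.5 × e^(−0.409×11.9) = 29.5 × 0.007696 = 0.2270 mg/L.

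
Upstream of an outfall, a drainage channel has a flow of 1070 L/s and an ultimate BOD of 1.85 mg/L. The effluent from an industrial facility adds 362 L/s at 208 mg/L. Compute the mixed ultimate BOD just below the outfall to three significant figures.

Flow-weighted mixing: C = (Q_r C_r + Q_w C_w)/(Q_r + Q_w)
= (1070×1.85 + 362×208)/(1070 + 362) = 77280/1432 = 53.96 mg/L.

54.0 mg/L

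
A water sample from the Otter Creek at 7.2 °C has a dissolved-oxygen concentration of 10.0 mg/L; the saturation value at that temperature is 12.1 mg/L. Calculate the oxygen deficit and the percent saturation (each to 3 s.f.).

D ≈ 2.10 mg/L; 82.6 % saturation

D = C_s − C = 12.1 − 10.0 = 2.10 mg/L.
% saturation = 10.0/12.1 × 100 = 82.6 %.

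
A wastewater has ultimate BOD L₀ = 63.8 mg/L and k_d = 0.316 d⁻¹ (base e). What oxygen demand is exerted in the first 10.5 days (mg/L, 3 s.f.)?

y_t = L₀(1 − e^(−k_d t)) = 63.8 × (1 − e^(−0.316×10.5))
= 63.8 × (1 − 0.03623) = 63.8 × 0.9638 = 61.49 mg/L.

y ≈ 61.5 mg/L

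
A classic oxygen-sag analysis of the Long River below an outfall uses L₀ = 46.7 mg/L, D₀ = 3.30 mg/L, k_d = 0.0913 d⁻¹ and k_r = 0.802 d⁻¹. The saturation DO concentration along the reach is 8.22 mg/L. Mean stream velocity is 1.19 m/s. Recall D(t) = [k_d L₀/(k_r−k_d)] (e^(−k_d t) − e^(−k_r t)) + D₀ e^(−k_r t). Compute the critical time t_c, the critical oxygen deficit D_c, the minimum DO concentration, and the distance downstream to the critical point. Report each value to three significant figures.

t_c ≈ 1.93 d; D_c ≈ 4.46 mg/L; min DO ≈ 3.76 mg/L; x_c ≈ 199 km

With k_r/k_d = 8.784 and 1 − D₀(k_r−k_d)/(k_d L₀) = 0.4499,
t_c = ln(8.784 × 0.4499) / (0.802 − 0.0913) = ln(3.952) / 0.7107 = 1.374/0.7107 = 1.934 d.
D_c = (k_d/k_r) L₀ e^(−k_d t_c) = (0.0913/0.802) × 46.7 × e^(−0.0913×1.934) = 0.1138 × 46.7 × 0.8382 = 4.456 mg/L.
Minimum DO = C_s − D_c = 8.22 − 4.456 = 3.764 mg/L.
x_c = v t_c = 1.19 m/s × 1.934 d × 86400 s/d = 198800 m ≈ 199 km.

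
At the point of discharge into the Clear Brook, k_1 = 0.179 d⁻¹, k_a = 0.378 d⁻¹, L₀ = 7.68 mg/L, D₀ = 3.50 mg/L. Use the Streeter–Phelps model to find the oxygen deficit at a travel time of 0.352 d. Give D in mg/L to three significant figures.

D ≈ 3.50 mg/L

k_1 L₀/(k_a−k_1) = 0.179×7.68/(0.378−0.179) = 1.375/0.1990 = 6.908 mg/L.
e^(−k_1 t) = e^(−0.179×0.3520) = 0.9389; e^(−k_a t) = e^(−0.378×0.3520) = 0.8754.
D = 6.908 × (0.9389 − 0.8754) + 3.50 × 0.8754 = 0.4388 + 3.064 = 3.503 mg/L.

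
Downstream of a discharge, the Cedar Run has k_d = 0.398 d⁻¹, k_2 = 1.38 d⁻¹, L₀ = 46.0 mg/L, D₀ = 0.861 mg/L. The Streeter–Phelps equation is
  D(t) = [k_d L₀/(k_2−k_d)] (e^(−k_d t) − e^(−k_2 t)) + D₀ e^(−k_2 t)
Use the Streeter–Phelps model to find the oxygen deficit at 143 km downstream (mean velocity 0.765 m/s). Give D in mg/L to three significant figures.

D ≈ 6.98 mg/L

Travel time t = x/v = 143 km / (0.765 m/s) = 143000 m / 0.765 m/s = 186900 s = 2.164 d.
k_d L₀/(k_2−k_d) = 0.398×46.0/(1.38−0.398) = 18.31/0.9820 = 18.64 mg/L.
e^(−k_d t) = e^(−0.398×2.164) = 0.4227; e^(−k_2 t) = e^(−1.38×2.164) = 0.05051.
D = 18.64 × (0.4227 − 0.05051) + 0.861 × 0.05051 = 6.939 + 0.04349 = 6.983 mg/L.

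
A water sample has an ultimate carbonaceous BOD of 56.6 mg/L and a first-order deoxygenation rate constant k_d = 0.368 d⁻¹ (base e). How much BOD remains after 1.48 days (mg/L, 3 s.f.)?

L ≈ 32.8 mg/L

L_t = L₀ e^(−k_d t) = 56.6 × e^(−0.368×1.48) = 56.6 × 0.5801 = 32.83 mg/L.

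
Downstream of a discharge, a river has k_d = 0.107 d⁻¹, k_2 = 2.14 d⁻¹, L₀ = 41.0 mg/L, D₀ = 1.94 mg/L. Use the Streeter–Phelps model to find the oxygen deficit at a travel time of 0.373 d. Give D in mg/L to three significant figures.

D ≈ 1.98 mg/L

k_d L₀/(k_2−k_d) = 0.107×41.0/(2.14−0.107) = 4.387/2.033 = 2.158 mg/L.
e^(−k_d t) = e^(−0.107×0.3730) = 0.9609; e^(−k_2 t) = e^(−2.14×0.3730) = 0.4501.
D = 2.158 × (0.9609 − 0.4501) + 1.94 × 0.4501 = 1.102 + 0.8733 = 1.975 mg/L.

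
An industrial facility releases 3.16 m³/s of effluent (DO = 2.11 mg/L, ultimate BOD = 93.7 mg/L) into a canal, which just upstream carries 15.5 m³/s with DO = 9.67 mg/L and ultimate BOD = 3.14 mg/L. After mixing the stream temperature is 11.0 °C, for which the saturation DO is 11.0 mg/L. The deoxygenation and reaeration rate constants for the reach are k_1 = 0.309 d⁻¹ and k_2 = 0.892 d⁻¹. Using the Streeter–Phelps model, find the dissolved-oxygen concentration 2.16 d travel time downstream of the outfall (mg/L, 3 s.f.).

Mixed DO = (15.5×9.67 + 3.16×2.11)/(15.5+3.16) = 156.6/18.66 = 8.390 mg/L.
Mixed L₀ = (15.5×3.14 + 3.16×93.7)/(18.66) = 344.8/18.66 = 18.48 mg/L.
Initial deficit D₀ = C_s − DO₀ = 11.0 − 8.390 = 2.610 mg/L.
D(2.16) = [0.309×18.48/(0.892−0.309)](e^(−0.309×2.16) − e^(−0.892×2.16)) + 2.610 e^(−0.892×2.16)
= 9.793 × (0.5130 − 0.1456) + 2.610 × 0.1456 = 3.978 mg/L.
DO = 11.0 − 3.978 = 7.022 mg/L.

DO ≈ 7.02 mg/L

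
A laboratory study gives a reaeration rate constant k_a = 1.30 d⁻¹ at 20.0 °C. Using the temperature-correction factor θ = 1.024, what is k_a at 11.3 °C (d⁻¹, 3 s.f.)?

k_a ≈ 1.06 d⁻¹

k_a(T₂) = k_a(T₁) · θ^(T₂−T₁) = 1.30 × 1.024^(11.3−20.0)
= 1.30 × 1.024^-8.70 = 1.30 × 0.8136 = 1.058 d⁻¹.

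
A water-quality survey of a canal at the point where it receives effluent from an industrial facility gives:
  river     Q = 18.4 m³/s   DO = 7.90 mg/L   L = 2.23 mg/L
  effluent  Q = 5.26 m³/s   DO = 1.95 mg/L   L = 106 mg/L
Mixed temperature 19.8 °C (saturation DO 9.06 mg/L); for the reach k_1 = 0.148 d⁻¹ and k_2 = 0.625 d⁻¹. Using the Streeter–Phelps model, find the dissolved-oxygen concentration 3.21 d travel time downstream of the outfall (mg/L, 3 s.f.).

Mixed DO = (18.4×7.90 + 5.26×1.95)/(18.4+5.26) = 155.6/23.66 = 6.577 mg/L.
Mixed L₀ = (18.4×2.23 + 5.26×106)/(23.66) = 598.6/23.66 = 25.30 mg/L.
Initial deficit D₀ = C_s − DO₀ = 9.06 − 6.577 = 2.483 mg/L.
D(3.21) = [0.148×25.30/(0.625−0.148)](e^(−0.148×3.21) − e^(−0.625×3.21)) + 2.483 e^(−0.625×3.21)
= 7.850 × (0.6218 − 0.1345) + 2.483 × 0.1345 = 4.159 mg/L.
DO = 9.06 − 4.159 = 4.901 mg/L.

DO ≈ 4.90 mg/L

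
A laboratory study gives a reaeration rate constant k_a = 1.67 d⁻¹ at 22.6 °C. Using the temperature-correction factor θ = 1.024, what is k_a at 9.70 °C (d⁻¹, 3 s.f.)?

k_a(T₂) = k_a(T₁) · θ^(T₂−T₁) = 1.67 × 1.024^(9.70−22.6)
= 1.67 × 1.024^-12.9 = 1.67 × 0.7364 = 1.230 d⁻¹.

k_a ≈ 1.23 d⁻¹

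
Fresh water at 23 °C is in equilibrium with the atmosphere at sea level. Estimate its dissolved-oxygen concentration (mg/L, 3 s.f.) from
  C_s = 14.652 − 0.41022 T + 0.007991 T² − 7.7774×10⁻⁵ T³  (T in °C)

C_s = 14.652 − 0.41022×23 + 0.007991×23² − 7.7774×10⁻⁵×23³ = 8.498 mg/L.

C_s ≈ 8.50 mg/L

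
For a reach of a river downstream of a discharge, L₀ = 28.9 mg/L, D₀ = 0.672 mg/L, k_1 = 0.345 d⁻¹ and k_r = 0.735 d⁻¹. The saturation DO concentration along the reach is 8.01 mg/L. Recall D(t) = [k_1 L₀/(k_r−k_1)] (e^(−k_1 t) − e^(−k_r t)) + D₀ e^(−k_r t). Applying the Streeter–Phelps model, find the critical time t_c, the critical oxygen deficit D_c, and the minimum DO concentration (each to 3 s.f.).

With k_r/k_1 = 2.130 and 1 − D₀(k_r−k_1)/(k_1 L₀) = 0.9737,
t_c = ln(2.130 × 0.9737) / (0.735 − 0.345) = ln(2.074) / 0.3900 = 0.7297/0.3900 = 1.871 d.
D_c = (k_1/k_r) L₀ e^(−k_1 t_c) = (0.345/0.735) × 28.9 × e^(−0.345×1.871) = 0.4694 × 28.9 × 0.5244 = 7.114 mg/L.
Minimum DO = C_s − D_c = 8.01 − 7.114 = 0.8963 mg/L.

t_c ≈ 1.87 d; D_c ≈ 7.11 mg/L; min DO ≈ 0.896 mg/L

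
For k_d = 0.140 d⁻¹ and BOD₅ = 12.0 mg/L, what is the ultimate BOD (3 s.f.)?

L₀ ≈ 23.8 mg/L

BOD₅ = L₀(1 − e^(−5k_d)) ⇒ L₀ = BOD₅ / (1 − e^(−5×0.140))
= 12.0 / (1 − 0.4966) = 12.0 / 0.5034 = 23.84 mg/L.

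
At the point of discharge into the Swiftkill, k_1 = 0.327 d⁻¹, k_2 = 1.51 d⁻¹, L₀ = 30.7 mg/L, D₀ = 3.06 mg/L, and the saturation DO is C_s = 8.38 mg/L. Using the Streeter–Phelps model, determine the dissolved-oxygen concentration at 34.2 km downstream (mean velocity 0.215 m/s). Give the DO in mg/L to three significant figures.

DO ≈ 4.07 mg/L

Travel time t = x/v = 34.2 km / (0.215 m/s) = 34200 m / 0.215 m/s = 159100 s = 1.841 d.
k_1 L₀/(k_2−k_1) = 0.327×30.7/(1.51−0.327) = 10.04/1.183 = 8.486 mg/L.
e^(−k_1 t) = e^(−0.327×1.841) = 0.5477; e^(−k_2 t) = e^(−1.51×1.841) = 0.06204.
D = 8.486 × (0.5477 − 0.06204) + 3.06 × 0.06204 = 4.121 + 0.1898 = 4.311 mg/L.
DO = C_s − D = 8.38 − 4.311 = 4.069 mg/L.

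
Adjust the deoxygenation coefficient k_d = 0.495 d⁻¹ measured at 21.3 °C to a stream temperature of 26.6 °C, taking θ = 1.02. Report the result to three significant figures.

k_d(T₂) = k_d(T₁) · θ^(T₂−T₁) = 0.495 × 1.02^(26.6−21.3)
= 0.495 × 1.02^5.30 = 0.495 × 1.111 = 0.5498 d⁻¹.

k_d ≈ 0.550 d⁻¹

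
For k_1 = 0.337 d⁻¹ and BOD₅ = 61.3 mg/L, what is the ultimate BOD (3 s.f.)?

BOD₅ = L₀(1 − e^(−5k_1)) ⇒ L₀ = BOD₅ / (1 − e^(−5×0.337))
= 61.3 / (1 − 0.1854) = 61.3 / 0.8146 = 75.26 mg/L.

L₀ ≈ 75.3 mg/L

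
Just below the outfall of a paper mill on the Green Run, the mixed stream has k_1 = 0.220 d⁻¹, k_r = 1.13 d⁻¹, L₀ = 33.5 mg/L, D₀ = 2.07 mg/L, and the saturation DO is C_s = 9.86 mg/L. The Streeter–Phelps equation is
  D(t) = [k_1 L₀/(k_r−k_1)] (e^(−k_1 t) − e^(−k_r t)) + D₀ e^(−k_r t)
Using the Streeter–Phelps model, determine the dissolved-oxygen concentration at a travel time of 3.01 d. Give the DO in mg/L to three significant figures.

k_1 L₀/(k_r−k_1) = 0.220×33.5/(1.13−0.220) = 7.370/0.9100 = 8.099 mg/L.
e^(−k_1 t) = e^(−0.220×3.010) = 0.5157; e^(−k_r t) = e^(−1.13×3.010) = 0.03333.
D = 8.099 × (0.5157 − 0.03333) + 2.07 × 0.03333 = 3.907 + 0.06899 = 3.976 mg/L.
DO = C_s − D = 9.86 − 3.976 = 5.884 mg/L.

DO ≈ 5.88 mg/L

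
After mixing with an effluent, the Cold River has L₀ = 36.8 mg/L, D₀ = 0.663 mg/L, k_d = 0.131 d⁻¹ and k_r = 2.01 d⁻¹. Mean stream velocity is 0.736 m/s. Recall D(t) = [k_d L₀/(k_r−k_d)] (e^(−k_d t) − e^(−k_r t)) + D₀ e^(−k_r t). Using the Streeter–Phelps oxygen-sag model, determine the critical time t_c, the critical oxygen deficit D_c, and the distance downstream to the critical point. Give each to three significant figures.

With k_r/k_d = 15.34 and 1 − D₀(k_r−k_d)/(k_d L₀) = 0.7416,
t_c = ln(15.34 × 0.7416) / (2.01 − 0.131) = ln(11.38) / 1.879 = 2.432/1.879 = 1.294 d.
D_c = (k_d/k_r) L₀ e^(−k_d t_c) = (0.131/2.01) × 36.8 × e^(−0.131×1.294) = 0.06517 × 36.8 × 0.8441 = 2.024 mg/L.
x_c = v t_c = 0.736 m/s × 1.294 d × 86400 s/d = 82300 m ≈ 82.3 km.

t_c ≈ 1.29 d; D_c ≈ 2.02 mg/L; x_c ≈ 82.3 km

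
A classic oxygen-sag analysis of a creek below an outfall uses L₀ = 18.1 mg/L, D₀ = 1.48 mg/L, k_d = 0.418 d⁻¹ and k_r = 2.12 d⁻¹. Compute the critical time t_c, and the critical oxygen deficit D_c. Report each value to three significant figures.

At the critical point dD/dt = 0, so k_d L₀ e^(−k_d t) = k_r D. Substituting D(t) from the Streeter–Phelps equation and solving for t gives
t_c = ln[(k_r/k_d)(1 − D₀(k_r−k_d)/(k_d L₀))] / (k_r−k_d).
Here k_r−k_d = 1.702 d⁻¹ and 1 − D₀(k_r−k_d)/(k_d L₀) = 1 − 1.48×1.702/(0.418×18.1) = 0.6671, so
t_c = ln(5.072 × 0.6671) / 1.702 = 1.219 / 1.702 = 0.7161 d.
L(t_c) = L₀ e^(−k_d t_c) = 18.1 × 0.7413 = 13.42 mg/L, and at the critical point k_r D_c = k_d L, so D_c = (0.418/2.12) × 13.42 = 2.646 mg/L.

t_c ≈ 0.716 d; D_c ≈ 2.65 mg/L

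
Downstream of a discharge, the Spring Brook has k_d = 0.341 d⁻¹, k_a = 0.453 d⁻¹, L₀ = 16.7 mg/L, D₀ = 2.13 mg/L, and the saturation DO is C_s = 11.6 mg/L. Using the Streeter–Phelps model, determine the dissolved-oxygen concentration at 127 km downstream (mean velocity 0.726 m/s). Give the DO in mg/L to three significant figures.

DO ≈ 5.58 mg/L

Travel time t = x/v = 127 km / (0.726 m/s) = 127000 m / 0.726 m/s = 174900 s = 2.025 d.
k_d L₀/(k_a−k_d) = 0.341×16.7/(0.453−0.341) = 5.695/0.1120 = 50.85 mg/L.
e^(−k_d t) = e^(−0.341×2.025) = 0.5014; e^(−k_a t) = e^(−0.453×2.025) = 0.3996.
D = 50.85 × (0.5014 − 0.3996) + 2.13 × 0.3996 = 5.172 + 0.8512 = 6.023 mg/L.
DO = C_s − D = 11.6 − 6.023 = 5.577 mg/L.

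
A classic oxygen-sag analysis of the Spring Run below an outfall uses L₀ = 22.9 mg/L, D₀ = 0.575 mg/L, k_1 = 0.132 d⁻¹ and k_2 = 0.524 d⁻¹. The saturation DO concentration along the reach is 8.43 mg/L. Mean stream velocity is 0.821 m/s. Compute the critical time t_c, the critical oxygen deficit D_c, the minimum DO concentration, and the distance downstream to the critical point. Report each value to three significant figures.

t_c ≈ 3.32 d; D_c ≈ 3.72 mg/L; min DO ≈ 4.71 mg/L; x_c ≈ 235 km

t_c = [1/(k_2−k_1)] ln[(k_2/k_1)(1 − D₀(k_2−k_1)/(k_1 L₀))]
= [1/(0.524−0.132)] ln[(0.524/0.132)(1 − 0.575×0.3920/(0.132×22.9))]
= (1/0.3920) ln[3.970 × 0.9254] = 2.551 × ln(3.674) = 2.551 × 1.301 = 3.319 d.
D_c = (k_1/k_2) L₀ e^(−k_1 t_c) = (0.132/0.524) × 22.9 × e^(−0.132×3.319) = 0.2519 × 22.9 × 0.6452 = 3.722 mg/L.
Minimum DO = C_s − D_c = 8.43 − 3.722 = 4.708 mg/L.
x_c = v t_c = 0.821 m/s × 3.319 d × 86400 s/d = 235500 m ≈ 235 km.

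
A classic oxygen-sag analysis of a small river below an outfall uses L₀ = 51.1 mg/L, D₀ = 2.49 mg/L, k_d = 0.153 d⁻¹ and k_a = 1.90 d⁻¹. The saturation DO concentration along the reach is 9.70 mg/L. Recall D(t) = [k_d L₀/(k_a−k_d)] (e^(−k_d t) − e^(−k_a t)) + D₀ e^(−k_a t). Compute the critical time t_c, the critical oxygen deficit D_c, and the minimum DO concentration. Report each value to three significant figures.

t_c = [1/(k_a−k_d)] ln[(k_a/k_d)(1 − D₀(k_a−k_d)/(k_d L₀))]
= [1/(1.90−0.153)] ln[(1.90/0.153)(1 − 2.49×1.747/(0.153×51.1))]
= (1/1.747) ln[12.42 × 0.4436] = 0.5724 × ln(5.509) = 0.5724 × 1.706 = 0.9767 d.
D_c = (k_d/k_a) L₀ e^(−k_d t_c) = (0.153/1.90) × 51.1 × e^(−0.153×0.9767) = 0.08053 × 51.1 × 0.8612 = 3.544 mg/L.
Minimum DO = C_s − D_c = 9.70 − 3.544 = 6.156 mg/L.

t_c ≈ 0.977 d; D_c ≈ 3.54 mg/L; min DO ≈ 6.16 mg/L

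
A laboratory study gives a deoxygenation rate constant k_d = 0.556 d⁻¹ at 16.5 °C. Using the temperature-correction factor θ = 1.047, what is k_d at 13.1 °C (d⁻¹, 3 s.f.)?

k_d(T₂) = k_d(T₁) · θ^(T₂−T₁) = 0.556 × 1.047^(13.1−16.5)
= 0.556 × 1.047^-3.40 = 0.556 × 0.8554 = 0.4756 d⁻¹.

k_d ≈ 0.476 d⁻¹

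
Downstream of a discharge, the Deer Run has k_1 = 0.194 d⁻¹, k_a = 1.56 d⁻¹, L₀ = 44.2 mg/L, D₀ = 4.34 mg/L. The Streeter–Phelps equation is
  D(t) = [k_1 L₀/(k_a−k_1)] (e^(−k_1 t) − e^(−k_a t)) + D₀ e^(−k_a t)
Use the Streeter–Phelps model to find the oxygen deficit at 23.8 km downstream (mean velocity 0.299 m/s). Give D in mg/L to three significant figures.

Travel time t = x/v = 23.8 km / (0.299 m/s) = 23800 m / 0.299 m/s = 79600 s = 0.9213 d.
k_1 L₀/(k_a−k_1) = 0.194×44.2/(1.56−0.194) = 8.575/1.366 = 6.277 mg/L.
e^(−k_1 t) = e^(−0.194×0.9213) = 0.8363; e^(−k_a t) = e^(−1.56×0.9213) = 0.2376.
D = 6.277 × (0.8363 − 0.2376) + 4.34 × 0.2376 = 3.758 + 1.031 = 4.790 mg/L.

D ≈ 4.79 mg/L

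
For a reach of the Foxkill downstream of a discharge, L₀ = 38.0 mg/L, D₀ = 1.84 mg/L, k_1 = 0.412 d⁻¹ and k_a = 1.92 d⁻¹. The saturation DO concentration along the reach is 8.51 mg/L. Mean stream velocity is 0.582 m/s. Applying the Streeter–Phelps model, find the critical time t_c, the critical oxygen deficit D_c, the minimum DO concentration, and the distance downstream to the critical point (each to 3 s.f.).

t_c ≈ 0.891 d; D_c ≈ 5.65 mg/L; min DO ≈ 2.86 mg/L; x_c ≈ 44.8 km

t_c = [1/(k_a−k_1)] ln[(k_a/k_1)(1 − D₀(k_a−k_1)/(k_1 L₀))]
= [1/(1.92−0.412)] ln[(1.92/0.412)(1 − 1.84×1.508/(0.412×38.0))]
= (1/1.508) ln[4.660 × 0.8228] = 0.6631 × ln(3.834) = 0.6631 × 1.344 = 0.8912 d.
D_c = (k_1/k_a) L₀ e^(−k_1 t_c) = (0.412/1.92) × 38.0 × e^(−0.412×0.8912) = 0.2146 × 38.0 × 0.6927 = 5.648 mg/L.
Minimum DO = C_s − D_c = 8.51 − 5.648 = 2.862 mg/L.
x_c = v t_c = 0.582 m/s × 0.8912 d × 86400 s/d = 44820 m ≈ 44.8 km.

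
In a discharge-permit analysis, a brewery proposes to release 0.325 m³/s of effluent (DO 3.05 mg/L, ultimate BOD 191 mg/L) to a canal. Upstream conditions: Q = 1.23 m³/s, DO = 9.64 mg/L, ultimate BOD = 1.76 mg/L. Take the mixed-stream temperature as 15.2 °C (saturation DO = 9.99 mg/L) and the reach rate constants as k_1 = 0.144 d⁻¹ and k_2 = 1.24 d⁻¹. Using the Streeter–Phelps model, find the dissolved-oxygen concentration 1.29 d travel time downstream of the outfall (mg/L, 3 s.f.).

Mixed DO = (1.23×9.64 + 0.325×3.05)/(1.23+0.325) = 12.85/1.555 = 8.263 mg/L.
Mixed L₀ = (1.23×1.76 + 0.325×191)/(1.555) = 64.24/1.555 = 41.31 mg/L.
Initial deficit D₀ = C_s − DO₀ = 9.99 − 8.263 = 1.727 mg/L.
D(1.29) = [0.144×41.31/(1.24−0.144)](e^(−0.144×1.29) − e^(−1.24×1.29)) + 1.727 e^(−1.24×1.29)
= 5.428 × (0.8305 − 0.2020) + 1.727 × 0.2020 = 3.760 mg/L.
DO = 9.99 − 3.760 = 6.230 mg/L.

DO ≈ 6.23 mg/L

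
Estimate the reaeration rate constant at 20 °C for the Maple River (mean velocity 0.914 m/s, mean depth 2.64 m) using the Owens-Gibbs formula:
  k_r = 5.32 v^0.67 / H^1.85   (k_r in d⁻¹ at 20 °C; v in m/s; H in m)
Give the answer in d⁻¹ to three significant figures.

k_r = 5.32 × 0.914^0.67 / 2.64^1.85 = 5.32 × 0.9415 / 6.025 = 0.8313 d⁻¹.

k_r ≈ 0.831 d⁻¹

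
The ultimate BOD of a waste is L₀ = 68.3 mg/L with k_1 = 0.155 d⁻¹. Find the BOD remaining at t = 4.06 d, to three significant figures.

L_t = L₀ e^(−k_1 t) = 68.3 × e^(−0.155×4.06) = 68.3 × 0.5330 = 36.40 mg/L.

L ≈ 36.4 mg/L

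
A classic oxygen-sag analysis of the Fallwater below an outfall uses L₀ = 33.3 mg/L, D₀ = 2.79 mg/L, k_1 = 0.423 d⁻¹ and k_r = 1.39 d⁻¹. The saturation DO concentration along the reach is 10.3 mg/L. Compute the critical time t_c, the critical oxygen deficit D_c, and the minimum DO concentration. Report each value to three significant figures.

t_c = [1/(k_r−k_1)] ln[(k_r/k_1)(1 − D₀(k_r−k_1)/(k_1 L₀))]
= [1/(1.39−0.423)] ln[(1.39/0.423)(1 − 2.79×0.9670/(0.423×33.3))]
= (1/0.9670) ln[3.286 × 0.8085] = 1.034 × ln(2.657) = 1.034 × 0.9771 = 1.010 d.
D_c = (k_1/k_r) L₀ e^(−k_1 t_c) = (0.423/1.39) × 33.3 × e^(−0.423×1.010) = 0.3043 × 33.3 × 0.6522 = 6.609 mg/L.
Minimum DO = C_s − D_c = 10.3 − 6.609 = 3.691 mg/L.

t_c ≈ 1.01 d; D_c ≈ 6.61 mg/L; min DO ≈ 3.69 mg/L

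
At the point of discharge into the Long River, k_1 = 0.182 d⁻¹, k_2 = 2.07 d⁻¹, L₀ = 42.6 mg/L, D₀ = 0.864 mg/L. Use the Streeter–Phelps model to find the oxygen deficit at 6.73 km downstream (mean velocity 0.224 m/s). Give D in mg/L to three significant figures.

Travel time t = x/v = 6.73 km / (0.224 m/s) = 6730 m / 0.224 m/s = 30040 s = 0.3477 d.
k_1 L₀/(k_2−k_1) = 0.182×42.6/(2.07−0.182) = 7.753/1.888 = 4.107 mg/L.
e^(−k_1 t) = e^(−0.182×0.3477) = 0.9387; e^(−k_2 t) = e^(−2.07×0.3477) = 0.4868.
D = 4.107 × (0.9387 − 0.4868) + 0.864 × 0.4868 = 1.855 + 0.4206 = 2.276 mg/L.

D ≈ 2.28 mg/L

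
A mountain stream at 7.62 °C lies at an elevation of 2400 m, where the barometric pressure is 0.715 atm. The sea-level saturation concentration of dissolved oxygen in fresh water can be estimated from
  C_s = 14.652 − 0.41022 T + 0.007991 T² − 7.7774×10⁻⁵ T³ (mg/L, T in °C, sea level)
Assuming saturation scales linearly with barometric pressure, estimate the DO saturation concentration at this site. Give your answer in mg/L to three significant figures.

C_s ≈ 8.55 mg/L

At sea level: C_s = 14.652 − 0.41022×7.62 + 0.007991×7.62² − 7.7774×10⁻⁵×7.62³ = 11.96 mg/L.
Pressure correction: C_s' = 11.96 × 0.715 = 8.548 mg/L.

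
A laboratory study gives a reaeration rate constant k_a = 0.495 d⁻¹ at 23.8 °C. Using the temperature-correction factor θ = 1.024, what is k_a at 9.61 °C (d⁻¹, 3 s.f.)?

k_a(T₂) = k_a(T₁) · θ^(T₂−T₁) = 0.495 × 1.024^(9.61−23.8)
= 0.495 × 1.024^-14.2 = 0.495 × 0.7142 = 0.3535 d⁻¹.

k_a ≈ 0.354 d⁻¹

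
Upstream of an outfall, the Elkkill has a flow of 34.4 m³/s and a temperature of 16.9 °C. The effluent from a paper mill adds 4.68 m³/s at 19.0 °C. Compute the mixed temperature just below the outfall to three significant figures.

Flow-weighted mixing: C = (Q_r C_r + Q_w C_w)/(Q_r + Q_w)
= (34.4×16.9 + 4.68×19.0)/(34.4 + 4.68) = 670.3/39.08 = 17.15 °C.

17.2 °C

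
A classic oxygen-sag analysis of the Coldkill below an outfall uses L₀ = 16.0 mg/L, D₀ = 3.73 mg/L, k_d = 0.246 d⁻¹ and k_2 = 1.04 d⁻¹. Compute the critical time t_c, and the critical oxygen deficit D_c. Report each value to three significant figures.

t_c ≈ 0.0573 d; D_c ≈ 3.73 mg/L

t_c = [1/(k_2−k_d)] ln[(k_2/k_d)(1 − D₀(k_2−k_d)/(k_d L₀))]
= [1/(1.04−0.246)] ln[(1.04/0.246)(1 − 3.73×0.7940/(0.246×16.0))]
= (1/0.7940) ln[4.228 × 0.2476] = 1.259 × ln(1.047) = 1.259 × 0.04553 = 0.05734 d.
L(t_c) = L₀ e^(−k_d t_c) = 16.0 × 0.9860 = 15.78 mg/L, and at the critical point k_2 D_c = k_d L, so D_c = (0.246/1.04) × 15.78 = 3.732 mg/L.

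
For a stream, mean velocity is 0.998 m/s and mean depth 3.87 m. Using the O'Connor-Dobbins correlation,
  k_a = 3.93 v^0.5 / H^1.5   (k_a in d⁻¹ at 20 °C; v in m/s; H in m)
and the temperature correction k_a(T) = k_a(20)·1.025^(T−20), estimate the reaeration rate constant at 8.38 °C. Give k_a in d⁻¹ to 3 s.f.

k_a(20) = 3.93 × 0.998^0.5 / 3.87^1.5 = 3.93 × 0.9990 / 7.613 = 0.5157 d⁻¹.
k_a(8.38) = 0.5157 × 1.025^(8.38−20) = 0.5157 × 0.7506 = 0.3871 d⁻¹.

k_a ≈ 0.387 d⁻¹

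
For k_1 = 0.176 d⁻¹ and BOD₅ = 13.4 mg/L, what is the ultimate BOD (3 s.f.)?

L₀ ≈ 22.9 mg/L

BOD₅ = L₀(1 − e^(−5k_1)) ⇒ L₀ = BOD₅ / (1 − e^(−5×0.176))
= 13.4 / (1 − 0.4148) = 13.4 / 0.5852 = 22.90 mg/L.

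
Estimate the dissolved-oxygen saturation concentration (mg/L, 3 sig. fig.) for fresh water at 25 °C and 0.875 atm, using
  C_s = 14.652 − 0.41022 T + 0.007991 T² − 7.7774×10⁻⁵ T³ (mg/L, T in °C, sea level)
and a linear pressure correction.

C_s ≈ 7.15 mg/L

At sea level: C_s = 14.652 − 0.41022×25 + 0.007991×25² − 7.7774×10⁻⁵×25³ = 8.176 mg/L.
Pressure correction: C_s' = 8.176 × 0.875 = 7.154 mg/L.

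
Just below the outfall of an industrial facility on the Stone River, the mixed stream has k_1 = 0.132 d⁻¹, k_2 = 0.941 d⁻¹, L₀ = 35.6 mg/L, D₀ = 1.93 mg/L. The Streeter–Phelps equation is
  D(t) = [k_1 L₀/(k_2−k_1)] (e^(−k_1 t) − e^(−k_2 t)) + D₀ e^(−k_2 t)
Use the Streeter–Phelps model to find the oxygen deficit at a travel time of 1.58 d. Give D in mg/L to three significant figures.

k_1 L₀/(k_2−k_1) = 0.132×35.6/(0.941−0.132) = 4.699/0.8090 = 5.809 mg/L.
e^(−k_1 t) = e^(−0.132×1.580) = 0.8118; e^(−k_2 t) = e^(−0.941×1.580) = 0.2261.
D = 5.809 × (0.8118 − 0.2261) + 1.93 × 0.2261 = 3.402 + 0.4364 = 3.838 mg/L.

D ≈ 3.84 mg/L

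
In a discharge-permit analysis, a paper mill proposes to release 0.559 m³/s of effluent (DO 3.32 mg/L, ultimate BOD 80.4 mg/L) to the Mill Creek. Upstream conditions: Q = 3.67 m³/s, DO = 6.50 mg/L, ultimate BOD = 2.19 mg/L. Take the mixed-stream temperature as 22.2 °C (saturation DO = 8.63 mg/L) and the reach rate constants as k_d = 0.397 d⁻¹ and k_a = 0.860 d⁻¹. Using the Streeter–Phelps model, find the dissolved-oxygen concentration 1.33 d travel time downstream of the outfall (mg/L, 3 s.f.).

Mixed DO = (3.67×6.50 + 0.559×3.32)/(3.67+0.559) = 25.71/4.229 = 6.080 mg/L.
Mixed L₀ = (3.67×2.19 + 0.559×80.4)/(4.229) = 52.98/4.229 = 12.53 mg/L.
Initial deficit D₀ = C_s − DO₀ = 8.63 − 6.080 = 2.550 mg/L.
D(1.33) = [0.397×12.53/(0.860−0.397)](e^(−0.397×1.33) − e^(−0.860×1.33)) + 2.550 e^(−0.860×1.33)
= 10.74 × (0.5898 − 0.3186) + 2.550 × 0.3186 = 3.726 mg/L.
DO = 8.63 − 3.726 = 4.904 mg/L.

DO ≈ 4.90 mg/L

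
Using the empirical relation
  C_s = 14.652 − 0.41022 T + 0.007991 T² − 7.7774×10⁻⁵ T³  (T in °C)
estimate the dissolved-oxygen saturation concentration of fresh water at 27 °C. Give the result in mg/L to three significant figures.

C_s ≈ 7.87 mg/L

C_s = 14.652 − 0.41022×27 + 0.007991×27² − 7.7774×10⁻⁵×27³ = 7.871 mg/L.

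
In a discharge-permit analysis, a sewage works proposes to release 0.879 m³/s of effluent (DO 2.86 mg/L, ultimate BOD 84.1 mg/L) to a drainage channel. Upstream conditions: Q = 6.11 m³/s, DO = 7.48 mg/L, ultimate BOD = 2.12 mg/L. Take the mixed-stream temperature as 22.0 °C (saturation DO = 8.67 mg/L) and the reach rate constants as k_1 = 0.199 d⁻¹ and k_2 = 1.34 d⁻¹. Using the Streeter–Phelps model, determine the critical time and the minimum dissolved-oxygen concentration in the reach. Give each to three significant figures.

Mixed DO = (6.11×7.48 + 0.879×2.86)/(6.11+0.879) = 48.22/6.989 = 6.899 mg/L.
Mixed L₀ = (6.11×2.12 + 0.879×84.1)/(6.989) = 86.88/6.989 = 12.43 mg/L.
Initial deficit D₀ = C_s − DO₀ = 8.67 − 6.899 = 1.771 mg/L.
t_c = (1/1.141) ln[(1.34/0.199)(1 − 1.771×1.141/(0.199×12.43))] = 0.8764 × ln(1.233) = 0.1835 d.
D_c = (0.199/1.34) × 12.43 × e^(−0.199×0.1835) = 0.1485 × 12.43 × 0.9641 = 1.780 mg/L.
Minimum DO = 8.67 − 1.780 = 6.890 mg/L.

t_c ≈ 0.183 d; minimum DO ≈ 6.89 mg/L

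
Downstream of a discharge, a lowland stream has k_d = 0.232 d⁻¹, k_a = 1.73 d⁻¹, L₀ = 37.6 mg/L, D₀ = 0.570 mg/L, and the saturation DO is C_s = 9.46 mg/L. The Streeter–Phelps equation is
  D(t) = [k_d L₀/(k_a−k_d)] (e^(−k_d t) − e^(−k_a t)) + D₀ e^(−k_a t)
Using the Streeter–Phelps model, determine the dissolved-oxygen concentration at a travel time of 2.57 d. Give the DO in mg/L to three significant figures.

k_d L₀/(k_a−k_d) = 0.232×37.6/(1.73−0.232) = 8.723/1.498 = 5.823 mg/L.
e^(−k_d t) = e^(−0.232×2.570) = 0.5509; e^(−k_a t) = e^(−1.73×2.570) = 0.01172.
D = 5.823 × (0.5509 − 0.01172) + 0.570 × 0.01172 = 3.140 + 0.006683 = 3.146 mg/L.
DO = C_s − D = 9.46 − 3.146 = 6.314 mg/L.

DO ≈ 6.31 mg/L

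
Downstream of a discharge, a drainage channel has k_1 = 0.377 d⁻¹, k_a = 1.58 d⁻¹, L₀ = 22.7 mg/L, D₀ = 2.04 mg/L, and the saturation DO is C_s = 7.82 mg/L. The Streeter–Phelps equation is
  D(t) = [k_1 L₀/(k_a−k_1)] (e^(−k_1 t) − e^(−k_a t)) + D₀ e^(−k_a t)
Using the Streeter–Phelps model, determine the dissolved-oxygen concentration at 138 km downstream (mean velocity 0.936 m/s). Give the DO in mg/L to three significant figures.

Travel time t = x/v = 138 km / (0.936 m/s) = 138000 m / 0.936 m/s = 147400 s = 1.706 d.
k_1 L₀/(k_a−k_1) = 0.377×22.7/(1.58−0.377) = 8.558/1.203 = 7.114 mg/L.
e^(−k_1 t) = e^(−0.377×1.706) = 0.5255; e^(−k_a t) = e^(−1.58×1.706) = 0.06746.
D = 7.114 × (0.5255 − 0.06746) + 2.04 × 0.06746 = 3.259 + 0.1376 = 3.396 mg/L.
DO = C_s − D = 7.82 − 3.396 = 4.424 mg/L.

DO ≈ 4.42 mg/L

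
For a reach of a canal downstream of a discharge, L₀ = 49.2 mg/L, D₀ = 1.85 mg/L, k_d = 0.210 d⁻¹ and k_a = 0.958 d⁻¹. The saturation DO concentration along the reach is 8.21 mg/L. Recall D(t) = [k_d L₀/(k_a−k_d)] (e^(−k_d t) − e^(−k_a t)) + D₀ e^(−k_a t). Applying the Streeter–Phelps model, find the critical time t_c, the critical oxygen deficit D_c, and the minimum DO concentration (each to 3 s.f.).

t_c ≈ 1.84 d; D_c ≈ 7.33 mg/L; min DO ≈ 0.877 mg/L

t_c = [1/(k_a−k_d)] ln[(k_a/k_d)(1 − D₀(k_a−k_d)/(k_d L₀))]
= [1/(0.958−0.210)] ln[(0.958/0.210)(1 − 1.85×0.7480/(0.210×49.2))]
= (1/0.7480) ln[4.562 × 0.8661] = 1.337 × ln(3.951) = 1.337 × 1.374 = 1.837 d.
L(t_c) = L₀ e^(−k_d t_c) = 49.2 × 0.6800 = 33.45 mg/L, and at the critical point k_a D_c = k_d L, so D_c = (0.210/0.958) × 33.45 = 7.333 mg/L.
Minimum DO = C_s − D_c = 8.21 − 7.333 = 0.8767 mg/L.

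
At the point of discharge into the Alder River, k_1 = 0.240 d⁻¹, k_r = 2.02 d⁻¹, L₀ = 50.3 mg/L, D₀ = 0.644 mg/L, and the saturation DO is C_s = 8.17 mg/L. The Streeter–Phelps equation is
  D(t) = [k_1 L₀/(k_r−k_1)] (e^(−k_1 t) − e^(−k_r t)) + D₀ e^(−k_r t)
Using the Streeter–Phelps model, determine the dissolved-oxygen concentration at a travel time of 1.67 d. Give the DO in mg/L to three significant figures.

k_1 L₀/(k_r−k_1) = 0.240×50.3/(2.02−0.240) = 12.07/1.780 = 6.782 mg/L.
e^(−k_1 t) = e^(−0.240×1.670) = 0.6698; e^(−k_r t) = e^(−2.02×1.670) = 0.03427.
D = 6.782 × (0.6698 − 0.03427) + 0.644 × 0.03427 = 4.310 + 0.02207 = 4.332 mg/L.
DO = C_s − D = 8.17 − 4.332 = 3.838 mg/L.

DO ≈ 3.84 mg/L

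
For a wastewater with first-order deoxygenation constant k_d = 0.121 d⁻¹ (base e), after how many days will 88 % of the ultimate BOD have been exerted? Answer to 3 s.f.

t ≈ 17.5 d

y/L₀ = 1 − e^(−k_d t) = 0.88 ⇒ e^(−k_d t) = 0.120
t = −ln(0.120) / 0.121 = 2.120 / 0.121 = 17.52 d.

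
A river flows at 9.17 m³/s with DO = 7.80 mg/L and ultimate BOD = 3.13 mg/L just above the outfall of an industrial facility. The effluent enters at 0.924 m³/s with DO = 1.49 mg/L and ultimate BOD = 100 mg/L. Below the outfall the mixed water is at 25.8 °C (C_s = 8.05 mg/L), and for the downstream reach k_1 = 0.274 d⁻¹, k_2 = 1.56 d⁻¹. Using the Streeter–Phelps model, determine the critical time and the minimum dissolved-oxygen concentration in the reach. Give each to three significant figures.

t_c ≈ 1.05 d; minimum DO ≈ 6.47 mg/L

Mixed DO = (9.17×7.80 + 0.924×1.49)/(9.17+0.924) = 72.90/10.09 = 7.222 mg/L.
Mixed L₀ = (9.17×3.13 + 0.924×100)/(10.09) = 121.1/10.09 = 12.00 mg/L.
Initial deficit D₀ = C_s − DO₀ = 8.05 − 7.222 = 0.8276 mg/L.
t_c = (1/1.286) ln[(1.56/0.274)(1 − 0.8276×1.286/(0.274×12.00))] = 0.7776 × ln(3.850) = 1.048 d.
D_c = (0.274/1.56) × 12.00 × e^(−0.274×1.048) = 0.1756 × 12.00 × 0.7503 = 1.581 mg/L.
Minimum DO = 8.05 − 1.581 = 6.469 mg/L.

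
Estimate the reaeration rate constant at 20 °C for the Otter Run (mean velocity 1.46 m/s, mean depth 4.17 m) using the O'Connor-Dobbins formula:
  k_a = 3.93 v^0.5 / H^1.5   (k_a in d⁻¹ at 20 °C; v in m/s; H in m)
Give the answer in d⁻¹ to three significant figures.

k_a ≈ 0.558 d⁻¹

k_a = 3.93 × 1.46^0.5 / 4.17^1.5 = 3.93 × 1.208 / 8.515 = 0.5577 d⁻¹.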